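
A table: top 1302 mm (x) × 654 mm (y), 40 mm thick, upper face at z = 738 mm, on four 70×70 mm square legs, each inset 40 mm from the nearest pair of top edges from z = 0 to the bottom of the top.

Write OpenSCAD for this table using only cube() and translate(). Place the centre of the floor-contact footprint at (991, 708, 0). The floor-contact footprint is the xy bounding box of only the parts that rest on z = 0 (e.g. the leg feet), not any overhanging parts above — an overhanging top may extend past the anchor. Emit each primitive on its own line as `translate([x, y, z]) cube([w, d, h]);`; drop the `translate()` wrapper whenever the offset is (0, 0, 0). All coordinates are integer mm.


translate([340, 381, 698]) cube([1302, 654, 40]);
translate([380, 421, 0]) cube([70, 70, 698]);
translate([1532, 421, 0]) cube([70, 70, 698]);
translate([380, 925, 0]) cube([70, 70, 698]);
translate([1532, 925, 0]) cube([70, 70, 698]);


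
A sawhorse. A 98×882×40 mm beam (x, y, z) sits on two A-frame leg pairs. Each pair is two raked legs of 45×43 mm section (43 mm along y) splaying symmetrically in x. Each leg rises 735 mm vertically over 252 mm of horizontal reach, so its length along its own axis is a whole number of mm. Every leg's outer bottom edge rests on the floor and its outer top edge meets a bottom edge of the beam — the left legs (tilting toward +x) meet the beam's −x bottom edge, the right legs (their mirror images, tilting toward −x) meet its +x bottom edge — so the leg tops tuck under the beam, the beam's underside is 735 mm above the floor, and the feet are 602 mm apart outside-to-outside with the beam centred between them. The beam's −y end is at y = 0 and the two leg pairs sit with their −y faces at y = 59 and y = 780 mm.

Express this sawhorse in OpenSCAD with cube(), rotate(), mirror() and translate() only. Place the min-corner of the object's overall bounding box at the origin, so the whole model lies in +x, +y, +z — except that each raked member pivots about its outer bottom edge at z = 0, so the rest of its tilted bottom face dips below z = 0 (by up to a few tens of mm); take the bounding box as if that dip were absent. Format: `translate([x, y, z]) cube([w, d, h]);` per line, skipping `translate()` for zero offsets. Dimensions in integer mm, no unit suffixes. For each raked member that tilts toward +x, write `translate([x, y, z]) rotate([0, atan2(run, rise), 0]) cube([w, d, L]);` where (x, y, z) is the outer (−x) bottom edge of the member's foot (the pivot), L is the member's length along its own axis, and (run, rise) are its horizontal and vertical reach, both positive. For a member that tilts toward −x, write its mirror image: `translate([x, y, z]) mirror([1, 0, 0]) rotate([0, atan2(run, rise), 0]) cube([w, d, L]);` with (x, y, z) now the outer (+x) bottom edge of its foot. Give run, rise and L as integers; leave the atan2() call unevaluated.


translate([252, 0, 735]) cube([98, 882, 40]);
translate([0, 59, 0]) rotate([0, atan2(252, 735), 0]) cube([45, 43, 777]);
translate([602, 59, 0]) mirror([1, 0, 0]) rotate([0, atan2(252, 735), 0]) cube([45, 43, 777]);
translate([0, 780, 0]) rotate([0, atan2(252, 735), 0]) cube([45, 43, 777]);
translate([602, 780, 0]) mirror([1, 0, 0]) rotate([0, atan2(252, 735), 0]) cube([45, 43, 777]);


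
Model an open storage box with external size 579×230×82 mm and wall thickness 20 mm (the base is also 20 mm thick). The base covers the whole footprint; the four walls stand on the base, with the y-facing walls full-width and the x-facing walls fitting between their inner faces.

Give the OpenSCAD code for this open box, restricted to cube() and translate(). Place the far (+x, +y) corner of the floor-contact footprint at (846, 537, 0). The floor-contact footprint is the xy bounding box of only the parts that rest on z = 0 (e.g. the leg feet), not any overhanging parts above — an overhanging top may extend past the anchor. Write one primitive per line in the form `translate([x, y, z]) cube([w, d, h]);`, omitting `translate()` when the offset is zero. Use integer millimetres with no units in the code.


translate([267, 307, 0]) cube([579, 230, 20]);
translate([267, 307, 20]) cube([579, 20, 62]);
translate([267, 517, 20]) cube([579, 20, 62]);
translate([267, 327, 20]) cube([20, 190, 62]);
translate([826, 327, 20]) cube([20, 190, 62]);


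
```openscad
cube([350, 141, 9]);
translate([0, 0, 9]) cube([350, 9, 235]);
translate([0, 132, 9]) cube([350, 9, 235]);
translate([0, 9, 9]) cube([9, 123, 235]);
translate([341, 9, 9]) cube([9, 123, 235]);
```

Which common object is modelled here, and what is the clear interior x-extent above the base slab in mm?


An open box. The internal width is 332 mm.

A 350×141 base slab with four walls standing on it — an open box. The base is 350 mm wide and the walls are 9 mm thick, so the internal width is 350 − 2 × 9 = 332 mm.


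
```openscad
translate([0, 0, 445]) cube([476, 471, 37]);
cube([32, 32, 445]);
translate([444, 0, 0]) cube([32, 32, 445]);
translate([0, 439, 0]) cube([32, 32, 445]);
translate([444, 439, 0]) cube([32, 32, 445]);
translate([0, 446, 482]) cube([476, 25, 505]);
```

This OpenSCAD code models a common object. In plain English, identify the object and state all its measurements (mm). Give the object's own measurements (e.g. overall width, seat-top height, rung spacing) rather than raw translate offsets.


A chair. The seat is a 476×471×37 mm slab with its top at z = 482 mm, on four 32×32 mm corner legs (flush with the seat edges, standing on z = 0). A flat backrest 25 mm thick, 505 mm tall, spans the full seat width and rises from the seat top along its +y edge, rear face flush with the rear of the seat.


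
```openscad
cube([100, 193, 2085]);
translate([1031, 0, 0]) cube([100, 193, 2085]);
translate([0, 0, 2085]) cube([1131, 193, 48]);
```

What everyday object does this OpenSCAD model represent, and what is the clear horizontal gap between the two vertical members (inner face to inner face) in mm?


A door frame. The clear opening width is 931 mm.

Two 2085 mm tall posts with a header on top — a door frame. The left jamb is 100 mm wide at x = 0; the right jamb starts at x = 1031. The clear opening is 1031 − 100 = 931 mm.


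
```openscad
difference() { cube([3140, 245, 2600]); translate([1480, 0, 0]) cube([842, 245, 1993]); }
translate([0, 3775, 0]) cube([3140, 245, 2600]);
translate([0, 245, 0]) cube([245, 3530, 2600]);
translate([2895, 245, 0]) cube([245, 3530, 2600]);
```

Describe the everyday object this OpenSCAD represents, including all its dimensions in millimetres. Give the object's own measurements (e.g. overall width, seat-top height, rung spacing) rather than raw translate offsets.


A single room: four walls, each 2600 mm tall and 245 mm thick, enclosing an outside footprint 3140×4020 mm (x × y), no floor or roof. The front and back walls (−y and +y sides) run the full x-width; the side walls fit between their inner faces. A door opening 842 mm wide and 1993 mm tall is cut through the front wall from the floor up, its −x edge 1480 mm from the wall's −x end.


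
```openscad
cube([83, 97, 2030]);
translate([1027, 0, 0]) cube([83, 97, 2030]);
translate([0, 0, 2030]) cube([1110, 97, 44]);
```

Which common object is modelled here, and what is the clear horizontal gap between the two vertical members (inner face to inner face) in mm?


A door frame. The clear opening width is 944 mm.

Two 2030 mm tall posts with a header on top — a door frame. The left jamb is 83 mm wide at x = 0; the right jamb starts at x = 1027. The clear opening is 1027 − 83 = 944 mm.


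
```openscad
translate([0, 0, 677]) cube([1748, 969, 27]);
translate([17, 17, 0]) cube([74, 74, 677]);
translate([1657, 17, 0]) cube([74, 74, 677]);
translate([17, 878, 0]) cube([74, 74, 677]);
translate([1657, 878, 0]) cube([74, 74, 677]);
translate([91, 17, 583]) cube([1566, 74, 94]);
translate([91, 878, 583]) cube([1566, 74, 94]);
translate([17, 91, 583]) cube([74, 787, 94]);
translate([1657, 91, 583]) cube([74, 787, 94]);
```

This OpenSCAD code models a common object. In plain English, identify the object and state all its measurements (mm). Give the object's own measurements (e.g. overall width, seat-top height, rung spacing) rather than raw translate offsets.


A rectangular dining table. The top is 1748×969×27 mm with its upper surface at z = 704 mm. It stands on four 74×74 mm square legs, each inset 17 mm from the nearest pair of top edges, running from the floor to the underside of the top. Four apron rails, 74 mm thick and 94 mm tall, run between adjacent legs with their top edges flush with the underside of the top and their outer faces flush with the legs' outer faces.


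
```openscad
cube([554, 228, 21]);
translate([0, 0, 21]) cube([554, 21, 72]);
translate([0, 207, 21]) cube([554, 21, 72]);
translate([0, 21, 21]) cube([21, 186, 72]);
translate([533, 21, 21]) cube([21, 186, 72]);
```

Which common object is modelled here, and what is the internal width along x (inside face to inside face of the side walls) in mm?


An open box. The internal width is 512 mm.

A 554×228 base slab with four walls standing on it — an open box. The base is 554 mm wide and the walls are 21 mm thick, so the internal width is 554 − 2 × 21 = 512 mm.


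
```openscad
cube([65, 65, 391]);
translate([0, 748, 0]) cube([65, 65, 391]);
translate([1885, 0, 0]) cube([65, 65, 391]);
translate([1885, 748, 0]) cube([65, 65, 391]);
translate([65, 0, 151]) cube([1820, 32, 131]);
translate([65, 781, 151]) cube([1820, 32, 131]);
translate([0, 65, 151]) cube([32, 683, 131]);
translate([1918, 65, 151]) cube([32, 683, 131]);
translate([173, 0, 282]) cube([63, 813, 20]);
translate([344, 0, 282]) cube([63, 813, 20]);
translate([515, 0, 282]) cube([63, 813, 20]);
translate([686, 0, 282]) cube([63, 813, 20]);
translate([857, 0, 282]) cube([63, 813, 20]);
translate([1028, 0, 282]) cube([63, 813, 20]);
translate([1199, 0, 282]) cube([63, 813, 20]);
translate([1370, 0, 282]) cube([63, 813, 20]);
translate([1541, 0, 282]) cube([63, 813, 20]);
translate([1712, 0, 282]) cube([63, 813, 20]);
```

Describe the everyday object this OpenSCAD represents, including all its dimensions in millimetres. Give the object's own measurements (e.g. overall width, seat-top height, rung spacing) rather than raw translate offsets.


A bed frame 1950 mm long (x) by 813 mm wide (y). Four 65×65 mm corner posts, 391 mm tall, at the corners of the footprint. Four rails of 32 mm thickness and 131 mm height run between adjacent posts with their undersides at z = 151 mm, their outer faces flush with the outside of the frame (the two x-running rails run between the posts' inner faces; the two y-running rails run between the posts' inner faces). 10 slats, each 63 mm wide (x) and 20 mm thick, lie across the top of the two x-running rails, running the full 813 mm width of the frame in y; along x they sit between the end posts with a 108 mm gap after the −x posts and between neighbouring slats, leaving 110 mm before the +x posts.


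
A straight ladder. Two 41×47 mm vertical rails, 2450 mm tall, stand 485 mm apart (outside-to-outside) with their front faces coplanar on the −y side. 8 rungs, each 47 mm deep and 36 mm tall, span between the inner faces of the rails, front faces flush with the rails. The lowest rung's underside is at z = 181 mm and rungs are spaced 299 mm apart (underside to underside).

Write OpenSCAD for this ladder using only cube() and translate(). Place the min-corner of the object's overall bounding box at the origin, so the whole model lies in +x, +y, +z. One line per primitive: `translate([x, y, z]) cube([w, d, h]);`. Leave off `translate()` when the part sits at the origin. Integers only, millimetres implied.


cube([41, 47, 2450]);
translate([444, 0, 0]) cube([41, 47, 2450]);
translate([41, 0, 181]) cube([403, 47, 36]);
translate([41, 0, 480]) cube([403, 47, 36]);
translate([41, 0, 779]) cube([403, 47, 36]);
translate([41, 0, 1078]) cube([403, 47, 36]);
translate([41, 0, 1377]) cube([403, 47, 36]);
translate([41, 0, 1676]) cube([403, 47, 36]);
translate([41, 0, 1975]) cube([403, 47, 36]);
translate([41, 0, 2274]) cube([403, 47, 36]);


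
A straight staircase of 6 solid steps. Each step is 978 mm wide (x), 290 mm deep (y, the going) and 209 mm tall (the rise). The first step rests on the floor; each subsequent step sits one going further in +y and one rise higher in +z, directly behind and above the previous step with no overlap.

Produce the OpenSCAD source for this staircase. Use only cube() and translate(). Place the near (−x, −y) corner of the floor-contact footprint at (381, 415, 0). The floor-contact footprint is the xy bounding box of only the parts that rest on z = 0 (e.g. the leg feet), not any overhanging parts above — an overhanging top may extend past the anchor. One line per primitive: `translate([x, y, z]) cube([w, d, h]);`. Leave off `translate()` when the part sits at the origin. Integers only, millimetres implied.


translate([381, 415, 0]) cube([978, 290, 209]);
translate([381, 705, 209]) cube([978, 290, 209]);
translate([381, 995, 418]) cube([978, 290, 209]);
translate([381, 1285, 627]) cube([978, 290, 209]);
translate([381, 1575, 836]) cube([978, 290, 209]);
translate([381, 1865, 1045]) cube([978, 290, 209]);


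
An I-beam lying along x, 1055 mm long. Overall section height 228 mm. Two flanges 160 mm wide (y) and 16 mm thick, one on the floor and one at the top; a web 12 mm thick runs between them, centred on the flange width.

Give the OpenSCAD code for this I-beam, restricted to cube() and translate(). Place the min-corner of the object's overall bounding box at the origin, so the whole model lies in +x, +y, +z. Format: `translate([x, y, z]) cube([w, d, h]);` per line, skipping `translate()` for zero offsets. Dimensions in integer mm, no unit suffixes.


cube([1055, 160, 16]);
translate([0, 74, 16]) cube([1055, 12, 196]);
translate([0, 0, 212]) cube([1055, 160, 16]);


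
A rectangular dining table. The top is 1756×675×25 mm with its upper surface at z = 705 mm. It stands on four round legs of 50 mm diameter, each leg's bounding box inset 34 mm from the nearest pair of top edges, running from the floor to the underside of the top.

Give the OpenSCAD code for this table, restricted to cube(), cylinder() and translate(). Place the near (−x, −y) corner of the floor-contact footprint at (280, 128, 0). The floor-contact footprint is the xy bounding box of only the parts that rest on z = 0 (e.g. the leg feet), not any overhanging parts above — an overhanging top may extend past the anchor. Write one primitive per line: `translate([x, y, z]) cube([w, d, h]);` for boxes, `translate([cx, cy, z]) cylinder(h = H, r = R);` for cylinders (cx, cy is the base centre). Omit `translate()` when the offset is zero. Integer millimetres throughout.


translate([246, 94, 680]) cube([1756, 675, 25]);
translate([305, 153, 0]) cylinder(h = 680, r = 25);
translate([1943, 153, 0]) cylinder(h = 680, r = 25);
translate([305, 710, 0]) cylinder(h = 680, r = 25);
translate([1943, 710, 0]) cylinder(h = 680, r = 25);


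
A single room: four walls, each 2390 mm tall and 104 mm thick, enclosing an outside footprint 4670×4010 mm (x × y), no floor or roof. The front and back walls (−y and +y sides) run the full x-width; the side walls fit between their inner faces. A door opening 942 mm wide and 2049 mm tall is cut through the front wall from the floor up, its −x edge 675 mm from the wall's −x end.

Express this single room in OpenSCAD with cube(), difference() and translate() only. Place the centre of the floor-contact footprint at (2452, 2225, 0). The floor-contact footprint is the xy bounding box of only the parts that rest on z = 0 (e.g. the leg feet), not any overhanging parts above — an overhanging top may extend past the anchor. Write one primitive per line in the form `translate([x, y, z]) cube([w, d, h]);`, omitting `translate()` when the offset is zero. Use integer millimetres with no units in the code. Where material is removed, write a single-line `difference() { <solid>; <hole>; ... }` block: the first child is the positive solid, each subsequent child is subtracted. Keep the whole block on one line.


difference() { translate([117, 220, 0]) cube([4670, 104, 2390]); translate([792, 220, 0]) cube([942, 104, 2049]); }
translate([117, 4126, 0]) cube([4670, 104, 2390]);
translate([117, 324, 0]) cube([104, 3802, 2390]);
translate([4683, 324, 0]) cube([104, 3802, 2390]);


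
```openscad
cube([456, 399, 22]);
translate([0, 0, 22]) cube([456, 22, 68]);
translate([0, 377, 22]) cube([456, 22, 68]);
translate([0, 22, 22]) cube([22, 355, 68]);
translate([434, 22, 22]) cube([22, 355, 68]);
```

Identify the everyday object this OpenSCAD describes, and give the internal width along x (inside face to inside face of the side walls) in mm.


An open box. The internal width is 412 mm.

A 456×399 base slab with four walls standing on it — an open box. The base is 456 mm wide and the walls are 22 mm thick, so the internal width is 456 − 2 × 22 = 412 mm.


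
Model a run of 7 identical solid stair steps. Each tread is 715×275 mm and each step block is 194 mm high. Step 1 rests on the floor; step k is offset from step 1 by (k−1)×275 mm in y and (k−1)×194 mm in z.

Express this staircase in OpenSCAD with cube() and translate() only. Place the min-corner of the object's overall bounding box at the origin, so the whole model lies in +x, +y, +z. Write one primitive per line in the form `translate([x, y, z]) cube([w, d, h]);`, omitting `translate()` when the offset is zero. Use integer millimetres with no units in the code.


cube([715, 275, 194]);
translate([0, 275, 194]) cube([715, 275, 194]);
translate([0, 550, 388]) cube([715, 275, 194]);
translate([0, 825, 582]) cube([715, 275, 194]);
translate([0, 1100, 776]) cube([715, 275, 194]);
translate([0, 1375, 970]) cube([715, 275, 194]);
translate([0, 1650, 1164]) cube([715, 275, 194]);


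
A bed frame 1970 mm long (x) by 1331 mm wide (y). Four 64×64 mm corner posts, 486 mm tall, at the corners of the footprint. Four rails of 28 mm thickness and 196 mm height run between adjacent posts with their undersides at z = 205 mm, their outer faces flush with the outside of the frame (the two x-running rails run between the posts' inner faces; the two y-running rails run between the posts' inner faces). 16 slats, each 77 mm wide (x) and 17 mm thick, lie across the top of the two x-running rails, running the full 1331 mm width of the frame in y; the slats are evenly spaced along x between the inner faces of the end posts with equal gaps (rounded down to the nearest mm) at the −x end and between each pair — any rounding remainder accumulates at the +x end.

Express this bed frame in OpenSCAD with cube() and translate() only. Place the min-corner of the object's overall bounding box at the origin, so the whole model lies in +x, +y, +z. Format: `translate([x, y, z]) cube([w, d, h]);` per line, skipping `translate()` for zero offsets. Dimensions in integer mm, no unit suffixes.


cube([64, 64, 486]);
translate([0, 1267, 0]) cube([64, 64, 486]);
translate([1906, 0, 0]) cube([64, 64, 486]);
translate([1906, 1267, 0]) cube([64, 64, 486]);
translate([64, 0, 205]) cube([1842, 28, 196]);
translate([64, 1303, 205]) cube([1842, 28, 196]);
translate([0, 64, 205]) cube([28, 1203, 196]);
translate([1942, 64, 205]) cube([28, 1203, 196]);
translate([99, 0, 401]) cube([77, 1331, 17]);
translate([211, 0, 401]) cube([77, 1331, 17]);
translate([323, 0, 401]) cube([77, 1331, 17]);
translate([435, 0, 401]) cube([77, 1331, 17]);
translate([547, 0, 401]) cube([77, 1331, 17]);
translate([659, 0, 401]) cube([77, 1331, 17]);
translate([771, 0, 401]) cube([77, 1331, 17]);
translate([883, 0, 401]) cube([77, 1331, 17]);
translate([995, 0, 401]) cube([77, 1331, 17]);
translate([1107, 0, 401]) cube([77, 1331, 17]);
translate([1219, 0, 401]) cube([77, 1331, 17]);
translate([1331, 0, 401]) cube([77, 1331, 17]);
translate([1443, 0, 401]) cube([77, 1331, 17]);
translate([1555, 0, 401]) cube([77, 1331, 17]);
translate([1667, 0, 401]) cube([77, 1331, 17]);
translate([1779, 0, 401]) cube([77, 1331, 17]);


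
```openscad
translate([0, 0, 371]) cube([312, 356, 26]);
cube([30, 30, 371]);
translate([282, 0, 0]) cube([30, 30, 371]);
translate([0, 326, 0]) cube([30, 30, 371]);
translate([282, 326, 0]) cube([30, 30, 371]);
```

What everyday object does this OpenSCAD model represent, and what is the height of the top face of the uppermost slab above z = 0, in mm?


A stool. The seat height is 397 mm.

A 312×356×26 slab at z = 371 on four corner posts — a stool. The seat top is 371 + 26 = 397 mm.


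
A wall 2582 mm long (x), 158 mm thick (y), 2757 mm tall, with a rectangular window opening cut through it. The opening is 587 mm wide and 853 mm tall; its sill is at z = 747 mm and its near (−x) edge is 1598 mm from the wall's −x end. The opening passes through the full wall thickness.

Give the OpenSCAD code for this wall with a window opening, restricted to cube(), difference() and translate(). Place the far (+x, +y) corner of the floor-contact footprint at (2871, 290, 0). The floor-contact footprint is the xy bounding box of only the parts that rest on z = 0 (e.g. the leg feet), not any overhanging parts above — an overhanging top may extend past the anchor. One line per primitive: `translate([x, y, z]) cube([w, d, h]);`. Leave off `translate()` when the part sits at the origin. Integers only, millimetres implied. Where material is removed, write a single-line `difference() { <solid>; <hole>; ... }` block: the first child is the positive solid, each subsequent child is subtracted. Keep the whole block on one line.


difference() { translate([289, 132, 0]) cube([2582, 158, 2757]); translate([1887, 132, 747]) cube([587, 158, 853]); }


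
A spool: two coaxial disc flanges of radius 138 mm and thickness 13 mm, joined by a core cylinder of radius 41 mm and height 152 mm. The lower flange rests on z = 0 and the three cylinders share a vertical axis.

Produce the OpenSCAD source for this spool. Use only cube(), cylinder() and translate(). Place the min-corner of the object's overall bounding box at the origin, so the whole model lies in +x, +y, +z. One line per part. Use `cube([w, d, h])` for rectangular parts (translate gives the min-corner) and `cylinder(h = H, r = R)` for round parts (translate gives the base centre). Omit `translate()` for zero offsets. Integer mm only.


translate([138, 138, 0]) cylinder(h = 13, r = 138);
translate([138, 138, 13]) cylinder(h = 152, r = 41);
translate([138, 138, 165]) cylinder(h = 13, r = 138);


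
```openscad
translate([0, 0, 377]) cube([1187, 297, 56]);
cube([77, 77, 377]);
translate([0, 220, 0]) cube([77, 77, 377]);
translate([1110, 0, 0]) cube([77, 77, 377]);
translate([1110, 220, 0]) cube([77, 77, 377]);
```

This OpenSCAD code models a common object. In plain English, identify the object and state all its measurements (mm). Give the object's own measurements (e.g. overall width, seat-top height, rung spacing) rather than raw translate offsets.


A bench: a 1187×297 mm seat slab, 56 mm thick, top at z = 433 mm, on four 77×77 mm square legs flush with the seat corners and standing on z = 0.


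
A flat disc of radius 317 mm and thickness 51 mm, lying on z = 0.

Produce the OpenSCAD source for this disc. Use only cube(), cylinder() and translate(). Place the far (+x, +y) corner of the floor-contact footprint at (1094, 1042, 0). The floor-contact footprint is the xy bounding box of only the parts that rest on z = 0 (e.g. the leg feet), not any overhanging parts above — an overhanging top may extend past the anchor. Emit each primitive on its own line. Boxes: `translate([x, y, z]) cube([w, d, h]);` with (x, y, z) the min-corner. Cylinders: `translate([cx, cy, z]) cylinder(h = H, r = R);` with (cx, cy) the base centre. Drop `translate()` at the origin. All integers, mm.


translate([777, 725, 0]) cylinder(h = 51, r = 317);


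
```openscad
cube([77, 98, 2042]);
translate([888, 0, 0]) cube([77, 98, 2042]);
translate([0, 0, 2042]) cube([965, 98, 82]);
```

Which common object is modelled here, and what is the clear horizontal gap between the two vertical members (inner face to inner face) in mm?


A door frame. The clear opening width is 811 mm.

Two 2042 mm tall posts with a header on top — a door frame. The left jamb is 77 mm wide at x = 0; the right jamb starts at x = 888. The clear opening is 888 − 77 = 811 mm.


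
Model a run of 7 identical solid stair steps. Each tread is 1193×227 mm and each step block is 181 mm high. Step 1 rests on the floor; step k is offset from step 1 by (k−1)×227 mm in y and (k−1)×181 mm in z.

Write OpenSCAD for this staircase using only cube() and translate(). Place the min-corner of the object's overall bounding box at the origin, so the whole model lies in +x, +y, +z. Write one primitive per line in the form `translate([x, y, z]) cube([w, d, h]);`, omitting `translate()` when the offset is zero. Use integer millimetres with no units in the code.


cube([1193, 227, 181]);
translate([0, 227, 181]) cube([1193, 227, 181]);
translate([0, 454, 362]) cube([1193, 227, 181]);
translate([0, 681, 543]) cube([1193, 227, 181]);
translate([0, 908, 724]) cube([1193, 227, 181]);
translate([0, 1135, 905]) cube([1193, 227, 181]);
translate([0, 1362, 1086]) cube([1193, 227, 181]);


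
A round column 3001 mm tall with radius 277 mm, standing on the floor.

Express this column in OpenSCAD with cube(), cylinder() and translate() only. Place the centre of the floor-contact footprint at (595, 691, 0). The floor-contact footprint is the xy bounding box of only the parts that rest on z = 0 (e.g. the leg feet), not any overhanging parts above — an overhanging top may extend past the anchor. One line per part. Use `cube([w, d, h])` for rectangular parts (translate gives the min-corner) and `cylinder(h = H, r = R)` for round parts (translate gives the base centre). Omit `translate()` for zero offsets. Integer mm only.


translate([595, 691, 0]) cylinder(h = 3001, r = 277);


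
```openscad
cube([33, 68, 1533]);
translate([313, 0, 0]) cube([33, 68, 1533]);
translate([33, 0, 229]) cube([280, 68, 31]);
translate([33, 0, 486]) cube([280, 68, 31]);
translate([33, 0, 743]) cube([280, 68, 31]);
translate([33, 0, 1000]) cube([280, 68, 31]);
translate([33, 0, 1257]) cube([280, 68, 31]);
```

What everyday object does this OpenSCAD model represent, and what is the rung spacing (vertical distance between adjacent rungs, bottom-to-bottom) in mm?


A ladder. The rung spacing is 257 mm.

Two tall 33×68 posts with 5 short bars between them — a ladder. Adjacent rungs sit at z = 229 and z = 486, so the spacing is 486 − 229 = 257 mm.


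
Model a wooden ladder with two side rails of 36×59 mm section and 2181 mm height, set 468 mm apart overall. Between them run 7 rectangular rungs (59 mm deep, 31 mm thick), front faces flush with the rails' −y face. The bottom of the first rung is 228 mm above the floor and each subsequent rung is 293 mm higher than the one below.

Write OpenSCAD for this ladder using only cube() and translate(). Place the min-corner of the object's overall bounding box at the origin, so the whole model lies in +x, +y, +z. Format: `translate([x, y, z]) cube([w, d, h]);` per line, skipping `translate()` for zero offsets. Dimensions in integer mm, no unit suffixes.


cube([36, 59, 2181]);
translate([432, 0, 0]) cube([36, 59, 2181]);
translate([36, 0, 228]) cube([396, 59, 31]);
translate([36, 0, 521]) cube([396, 59, 31]);
translate([36, 0, 814]) cube([396, 59, 31]);
translate([36, 0, 1107]) cube([396, 59, 31]);
translate([36, 0, 1400]) cube([396, 59, 31]);
translate([36, 0, 1693]) cube([396, 59, 31]);
translate([36, 0, 1986]) cube([396, 59, 31]);


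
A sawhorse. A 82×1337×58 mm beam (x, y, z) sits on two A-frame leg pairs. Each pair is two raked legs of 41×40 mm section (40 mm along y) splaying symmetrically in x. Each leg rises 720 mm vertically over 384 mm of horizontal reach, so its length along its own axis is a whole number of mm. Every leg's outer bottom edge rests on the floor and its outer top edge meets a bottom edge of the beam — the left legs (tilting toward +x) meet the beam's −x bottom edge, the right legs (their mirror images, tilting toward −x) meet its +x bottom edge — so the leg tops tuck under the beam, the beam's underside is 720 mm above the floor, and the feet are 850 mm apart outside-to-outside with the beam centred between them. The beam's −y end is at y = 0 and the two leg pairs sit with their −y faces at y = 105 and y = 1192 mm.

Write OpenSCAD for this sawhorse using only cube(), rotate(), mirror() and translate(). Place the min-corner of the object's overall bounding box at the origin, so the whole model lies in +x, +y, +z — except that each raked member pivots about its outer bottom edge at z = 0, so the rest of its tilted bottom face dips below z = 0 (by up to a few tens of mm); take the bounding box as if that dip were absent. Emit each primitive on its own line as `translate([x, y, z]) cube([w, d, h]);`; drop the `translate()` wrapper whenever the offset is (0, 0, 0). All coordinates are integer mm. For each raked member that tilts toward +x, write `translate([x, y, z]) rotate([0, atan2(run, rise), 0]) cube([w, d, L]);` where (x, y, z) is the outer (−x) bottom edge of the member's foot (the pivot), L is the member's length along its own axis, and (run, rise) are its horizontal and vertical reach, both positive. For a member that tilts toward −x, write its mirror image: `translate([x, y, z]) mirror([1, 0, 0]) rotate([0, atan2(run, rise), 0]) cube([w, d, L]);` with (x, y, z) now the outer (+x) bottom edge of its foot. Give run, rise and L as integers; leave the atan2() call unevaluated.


// leg length = √(384² + 720²) = 816
// right-leg outer foot x = 2·384 + 82 = 850
// beam min-corner = (384, 0, 720)
translate([384, 0, 720]) cube([82, 1337, 58]);
translate([0, 105, 0]) rotate([0, atan2(384, 720), 0]) cube([41, 40, 816]);
translate([850, 105, 0]) mirror([1, 0, 0]) rotate([0, atan2(384, 720), 0]) cube([41, 40, 816]);
translate([0, 1192, 0]) rotate([0, atan2(384, 720), 0]) cube([41, 40, 816]);
translate([850, 1192, 0]) mirror([1, 0, 0]) rotate([0, atan2(384, 720), 0]) cube([41, 40, 816]);


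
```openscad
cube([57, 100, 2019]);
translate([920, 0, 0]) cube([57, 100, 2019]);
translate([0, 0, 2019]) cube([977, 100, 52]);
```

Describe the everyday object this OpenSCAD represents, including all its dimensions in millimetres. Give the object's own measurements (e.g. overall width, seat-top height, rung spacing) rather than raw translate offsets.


A door frame. The clear opening is 863 mm wide and 2019 mm high. Two 57 mm wide jambs, 100 mm deep, stand either side of the opening from the floor to the top of the opening. A 52 mm thick head sits across the top of both jambs, spanning the full outside width of the frame.


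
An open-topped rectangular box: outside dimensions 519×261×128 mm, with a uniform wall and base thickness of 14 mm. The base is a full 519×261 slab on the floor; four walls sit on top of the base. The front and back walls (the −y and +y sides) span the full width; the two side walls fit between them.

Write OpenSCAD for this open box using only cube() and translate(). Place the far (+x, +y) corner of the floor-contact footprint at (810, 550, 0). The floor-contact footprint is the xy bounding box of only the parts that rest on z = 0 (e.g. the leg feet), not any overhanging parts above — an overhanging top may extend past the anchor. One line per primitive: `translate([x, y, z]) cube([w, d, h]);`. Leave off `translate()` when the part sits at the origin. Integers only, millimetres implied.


translate([291, 289, 0]) cube([519, 261, 14]);
translate([291, 289, 14]) cube([519, 14, 114]);
translate([291, 536, 14]) cube([519, 14, 114]);
translate([291, 303, 14]) cube([14, 233, 114]);
translate([796, 303, 14]) cube([14, 233, 114]);


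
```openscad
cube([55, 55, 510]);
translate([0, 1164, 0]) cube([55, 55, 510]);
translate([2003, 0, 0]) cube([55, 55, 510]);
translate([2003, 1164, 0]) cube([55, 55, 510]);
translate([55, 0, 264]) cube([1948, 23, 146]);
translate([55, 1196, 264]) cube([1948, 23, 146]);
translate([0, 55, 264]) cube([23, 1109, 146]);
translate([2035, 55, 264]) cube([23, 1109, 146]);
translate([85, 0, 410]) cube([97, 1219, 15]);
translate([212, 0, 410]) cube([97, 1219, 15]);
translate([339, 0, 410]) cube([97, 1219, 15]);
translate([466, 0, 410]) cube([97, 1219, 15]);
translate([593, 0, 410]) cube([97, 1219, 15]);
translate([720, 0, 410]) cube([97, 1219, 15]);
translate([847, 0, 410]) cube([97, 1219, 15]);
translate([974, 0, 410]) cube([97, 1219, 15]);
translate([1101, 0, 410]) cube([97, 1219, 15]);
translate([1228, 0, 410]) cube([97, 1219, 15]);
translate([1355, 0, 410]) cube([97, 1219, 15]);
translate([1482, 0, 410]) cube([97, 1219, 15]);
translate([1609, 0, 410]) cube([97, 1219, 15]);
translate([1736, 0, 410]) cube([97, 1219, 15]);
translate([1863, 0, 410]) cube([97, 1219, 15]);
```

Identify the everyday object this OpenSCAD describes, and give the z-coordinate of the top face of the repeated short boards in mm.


A bed frame. The slat-top height is 425 mm.

Four posts, four rails, and a row of slats — a bed frame. Slats sit on the rails at z = 264 + 146 = 410; with slat thickness 15, the top is 425 mm.


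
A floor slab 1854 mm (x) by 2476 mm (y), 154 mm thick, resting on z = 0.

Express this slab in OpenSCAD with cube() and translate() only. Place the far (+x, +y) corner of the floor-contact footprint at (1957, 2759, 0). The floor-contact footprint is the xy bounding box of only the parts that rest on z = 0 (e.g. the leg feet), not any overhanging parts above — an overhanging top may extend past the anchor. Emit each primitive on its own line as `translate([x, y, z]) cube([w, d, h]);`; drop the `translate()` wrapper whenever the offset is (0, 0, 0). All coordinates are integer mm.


translate([103, 283, 0]) cube([1854, 2476, 154]);


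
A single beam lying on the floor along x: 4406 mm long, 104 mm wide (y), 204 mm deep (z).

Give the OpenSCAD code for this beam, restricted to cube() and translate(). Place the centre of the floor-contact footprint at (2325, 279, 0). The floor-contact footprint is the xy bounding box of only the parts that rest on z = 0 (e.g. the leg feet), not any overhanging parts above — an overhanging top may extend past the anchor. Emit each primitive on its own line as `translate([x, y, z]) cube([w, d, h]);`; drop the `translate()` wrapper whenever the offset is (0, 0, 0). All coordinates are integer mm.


translate([122, 227, 0]) cube([4406, 104, 204]);


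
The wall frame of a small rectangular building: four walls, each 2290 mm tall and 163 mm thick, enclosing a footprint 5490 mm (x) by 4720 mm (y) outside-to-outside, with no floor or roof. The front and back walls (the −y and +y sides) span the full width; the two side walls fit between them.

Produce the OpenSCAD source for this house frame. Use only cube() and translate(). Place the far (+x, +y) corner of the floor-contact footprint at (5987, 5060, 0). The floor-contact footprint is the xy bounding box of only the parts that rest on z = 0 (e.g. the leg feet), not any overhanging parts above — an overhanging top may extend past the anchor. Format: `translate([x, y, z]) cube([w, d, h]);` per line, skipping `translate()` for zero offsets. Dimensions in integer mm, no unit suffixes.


translate([497, 340, 0]) cube([5490, 163, 2290]);
translate([497, 4897, 0]) cube([5490, 163, 2290]);
translate([497, 503, 0]) cube([163, 4394, 2290]);
translate([5824, 503, 0]) cube([163, 4394, 2290]);


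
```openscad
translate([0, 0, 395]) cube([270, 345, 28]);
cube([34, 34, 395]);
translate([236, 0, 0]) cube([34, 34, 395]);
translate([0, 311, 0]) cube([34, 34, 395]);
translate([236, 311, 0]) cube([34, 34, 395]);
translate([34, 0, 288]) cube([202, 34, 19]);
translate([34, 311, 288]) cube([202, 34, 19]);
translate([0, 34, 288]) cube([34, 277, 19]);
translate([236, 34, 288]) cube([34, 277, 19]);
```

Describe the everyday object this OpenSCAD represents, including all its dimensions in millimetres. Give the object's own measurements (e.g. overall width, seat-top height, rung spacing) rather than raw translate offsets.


A four-legged stool. The seat is a 270×345×28 mm slab whose top surface is at z = 423 mm; four square legs, each 34×34 mm in cross-section, run from the floor (z = 0) to the underside of the seat, each flush with a corner of the seat. Four stretchers, 34 mm wide and 19 mm tall, connect adjacent legs with their undersides at z = 288 mm, each running between the inner faces of the legs it joins and aligned with the legs' outer faces on the other axis.


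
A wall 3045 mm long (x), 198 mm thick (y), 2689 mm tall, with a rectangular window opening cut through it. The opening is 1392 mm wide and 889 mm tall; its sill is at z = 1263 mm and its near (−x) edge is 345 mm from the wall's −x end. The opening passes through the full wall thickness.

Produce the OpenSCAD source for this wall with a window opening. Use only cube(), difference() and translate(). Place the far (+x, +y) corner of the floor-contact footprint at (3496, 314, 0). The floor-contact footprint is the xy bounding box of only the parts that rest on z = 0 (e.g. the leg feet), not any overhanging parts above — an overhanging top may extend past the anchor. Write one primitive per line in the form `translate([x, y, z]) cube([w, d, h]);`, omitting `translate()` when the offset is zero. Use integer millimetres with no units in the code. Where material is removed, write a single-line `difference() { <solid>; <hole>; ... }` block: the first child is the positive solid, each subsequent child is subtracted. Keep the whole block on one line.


difference() { translate([451, 116, 0]) cube([3045, 198, 2689]); translate([796, 116, 1263]) cube([1392, 198, 889]); }


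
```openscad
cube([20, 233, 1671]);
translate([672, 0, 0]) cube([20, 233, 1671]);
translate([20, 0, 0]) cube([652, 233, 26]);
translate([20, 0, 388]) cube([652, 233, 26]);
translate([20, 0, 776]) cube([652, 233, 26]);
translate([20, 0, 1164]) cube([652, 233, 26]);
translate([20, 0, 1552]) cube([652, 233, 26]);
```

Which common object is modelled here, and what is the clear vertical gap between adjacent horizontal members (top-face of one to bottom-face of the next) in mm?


A bookshelf. The clear shelf gap is 362 mm.

Two tall side panels with 5 horizontal boards between them — a bookshelf. The first two shelf undersides are at z = 0 and z = 388; with shelf thickness 26, the clear gap is 388 − 0 − 26 = 362 mm.


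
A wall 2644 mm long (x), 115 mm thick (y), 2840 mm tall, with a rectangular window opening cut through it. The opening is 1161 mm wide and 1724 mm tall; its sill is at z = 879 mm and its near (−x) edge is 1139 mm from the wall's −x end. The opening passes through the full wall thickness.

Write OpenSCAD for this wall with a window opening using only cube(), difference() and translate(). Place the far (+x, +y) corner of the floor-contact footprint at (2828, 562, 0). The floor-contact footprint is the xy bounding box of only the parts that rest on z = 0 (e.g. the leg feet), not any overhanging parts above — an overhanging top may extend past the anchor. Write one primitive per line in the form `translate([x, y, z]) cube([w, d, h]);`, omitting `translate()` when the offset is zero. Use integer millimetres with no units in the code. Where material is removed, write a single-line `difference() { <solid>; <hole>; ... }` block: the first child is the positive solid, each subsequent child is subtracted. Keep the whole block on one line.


difference() { translate([184, 447, 0]) cube([2644, 115, 2840]); translate([1323, 447, 879]) cube([1161, 115, 1724]); }


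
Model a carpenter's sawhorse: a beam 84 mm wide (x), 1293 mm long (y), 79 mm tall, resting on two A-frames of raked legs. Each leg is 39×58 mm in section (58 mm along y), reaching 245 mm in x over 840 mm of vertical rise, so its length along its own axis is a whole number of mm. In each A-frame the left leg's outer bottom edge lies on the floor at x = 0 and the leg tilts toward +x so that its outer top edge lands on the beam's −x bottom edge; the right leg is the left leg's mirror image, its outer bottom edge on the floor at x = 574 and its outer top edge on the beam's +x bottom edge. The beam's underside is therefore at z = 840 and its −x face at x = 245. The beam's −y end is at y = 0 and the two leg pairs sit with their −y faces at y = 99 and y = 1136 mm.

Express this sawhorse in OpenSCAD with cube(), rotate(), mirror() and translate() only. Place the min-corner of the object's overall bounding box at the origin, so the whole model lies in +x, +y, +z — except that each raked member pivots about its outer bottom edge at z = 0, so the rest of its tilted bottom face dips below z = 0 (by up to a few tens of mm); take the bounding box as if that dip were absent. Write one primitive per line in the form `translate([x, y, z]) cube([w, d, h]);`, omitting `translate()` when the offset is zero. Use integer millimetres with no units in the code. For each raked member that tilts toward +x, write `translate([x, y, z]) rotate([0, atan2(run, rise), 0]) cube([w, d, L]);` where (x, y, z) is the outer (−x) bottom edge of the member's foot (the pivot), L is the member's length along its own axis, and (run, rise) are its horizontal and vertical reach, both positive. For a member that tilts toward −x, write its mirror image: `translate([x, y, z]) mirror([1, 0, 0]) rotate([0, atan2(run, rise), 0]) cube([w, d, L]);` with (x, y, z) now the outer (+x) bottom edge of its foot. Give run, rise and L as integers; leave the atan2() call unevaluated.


translate([245, 0, 840]) cube([84, 1293, 79]);
translate([0, 99, 0]) rotate([0, atan2(245, 840), 0]) cube([39, 58, 875]);
translate([574, 99, 0]) mirror([1, 0, 0]) rotate([0, atan2(245, 840), 0]) cube([39, 58, 875]);
translate([0, 1136, 0]) rotate([0, atan2(245, 840), 0]) cube([39, 58, 875]);
translate([574, 1136, 0]) mirror([1, 0, 0]) rotate([0, atan2(245, 840), 0]) cube([39, 58, 875]);
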